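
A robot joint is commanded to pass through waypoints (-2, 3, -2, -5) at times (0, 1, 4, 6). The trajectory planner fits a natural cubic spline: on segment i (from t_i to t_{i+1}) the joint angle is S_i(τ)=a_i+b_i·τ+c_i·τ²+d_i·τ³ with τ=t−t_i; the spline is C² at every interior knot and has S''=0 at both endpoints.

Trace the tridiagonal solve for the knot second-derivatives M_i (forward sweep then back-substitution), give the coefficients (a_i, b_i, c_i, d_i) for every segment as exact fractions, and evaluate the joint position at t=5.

  seg 0: a=-2 b=2533/426 c=0 d=-403/426
  seg 1: a=3 b=662/213 c=-403/142 d=59/142
  seg 2: a=-2 b=-1151/426 c=64/71 d=-32/213
S(5) = -561/142

Δ: Δ0=5, Δ1=-5/3, Δ2=-3/2
row 1: diag=8, rhs=-40; c'=3/8, d'=-5
row 2: denom=10−3·3/8=71/8; d'=(1−3·-5)/(71/8)=128/71
back: M2=128/71
back: M1=-5−3/8·128/71=-403/71
M: M0=0, M1=-403/71, M2=128/71, M3=0
seg 0: a=-2, c=M0/2=0, d=(M1−M0)/(6·1)=-403/426, b=Δ0−h0·(2M0+M1)/6=2533/426
seg 1: a=3, c=M1/2=-403/142, d=(M2−M1)/(6·3)=59/142, b=Δ1−h1·(2M1+M2)/6=662/213
seg 2: a=-2, c=M2/2=64/71, d=(M3−M2)/(6·2)=-32/213, b=Δ2−h2·(2M2+M3)/6=-1151/426
t_q=5 → seg 2, τ=1; S=-2+-1151/426·τ+64/71·τ²+-32/213·τ³=-561/142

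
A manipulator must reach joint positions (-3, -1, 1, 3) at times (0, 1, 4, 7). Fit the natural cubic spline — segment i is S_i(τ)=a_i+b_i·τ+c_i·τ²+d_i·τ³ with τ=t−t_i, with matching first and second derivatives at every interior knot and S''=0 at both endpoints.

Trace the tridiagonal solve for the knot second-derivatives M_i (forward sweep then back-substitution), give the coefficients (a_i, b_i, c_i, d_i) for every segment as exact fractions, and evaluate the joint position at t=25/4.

Δ: Δ0=2, Δ1=2/3, Δ2=2/3
row 1: diag=8, rhs=-8; c'=3/8, d'=-1
row 2: denom=12−3·3/8=87/8; d'=(0−3·-1)/(87/8)=8/29
back: M2=8/29
back: M1=-1−3/8·8/29=-32/29
M: M0=0, M1=-32/29, M2=8/29, M3=0
seg 0: a=-3, c=M0/2=0, d=(M1−M0)/(6·1)=-16/87, b=Δ0−h0·(2M0+M1)/6=190/87
seg 1: a=-1, c=M1/2=-16/29, d=(M2−M1)/(6·3)=20/261, b=Δ1−h1·(2M1+M2)/6=142/87
seg 2: a=1, c=M2/2=4/29, d=(M3−M2)/(6·3)=-4/261, b=Δ2−h2·(2M2+M3)/6=34/87
t_q=25/4 → seg 2, τ=9/4; S=1+34/87·τ+4/29·τ²+-4/261·τ³=1115/464

  seg 0: a=-3 b=190/87 c=0 d=-16/87
  seg 1: a=-1 b=142/87 c=-16/29 d=20/261
  seg 2: a=1 b=34/87 c=4/29 d=-4/261
S(25/4) = 1115/464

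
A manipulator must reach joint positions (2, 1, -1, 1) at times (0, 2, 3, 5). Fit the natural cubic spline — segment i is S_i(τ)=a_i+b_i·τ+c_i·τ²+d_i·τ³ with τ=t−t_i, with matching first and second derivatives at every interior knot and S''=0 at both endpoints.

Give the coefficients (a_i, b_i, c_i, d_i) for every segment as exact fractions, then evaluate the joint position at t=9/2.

Δ: Δ0=-1/2, Δ1=-2, Δ2=1
row 1: diag=6, rhs=-9; c'=1/6, d'=-3/2
row 2: denom=6−1·1/6=35/6; d'=(18−1·-3/2)/(35/6)=117/35
back: M2=117/35
back: M1=-3/2−1/6·117/35=-72/35
M: M0=0, M1=-72/35, M2=117/35, M3=0
seg 0: a=2, c=M0/2=0, d=(M1−M0)/(6·2)=-6/35, b=Δ0−h0·(2M0+M1)/6=13/70
seg 1: a=1, c=M1/2=-36/35, d=(M2−M1)/(6·1)=9/10, b=Δ1−h1·(2M1+M2)/6=-131/70
seg 2: a=-1, c=M2/2=117/70, d=(M3−M2)/(6·2)=-39/140, b=Δ2−h2·(2M2+M3)/6=-43/35
t_q=9/2 → seg 2, τ=3/2; S=-1+-43/35·τ+117/70·τ²+-39/140·τ³=-5/224

  seg 0: a=2 b=13/70 c=0 d=-6/35
  seg 1: a=1 b=-131/70 c=-36/35 d=9/10
  seg 2: a=-1 b=-43/35 c=117/70 d=-39/140
S(9/2) = -5/224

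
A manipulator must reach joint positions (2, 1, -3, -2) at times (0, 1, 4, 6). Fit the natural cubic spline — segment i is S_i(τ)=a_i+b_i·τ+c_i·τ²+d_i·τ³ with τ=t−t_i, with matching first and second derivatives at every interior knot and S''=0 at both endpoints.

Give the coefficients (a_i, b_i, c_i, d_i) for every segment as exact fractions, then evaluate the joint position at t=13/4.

  seg 0: a=2 b=-373/426 c=0 d=-53/426
  seg 1: a=1 b=-266/213 c=-53/142 d=49/426
  seg 2: a=-3 b=-163/426 c=47/71 d=-47/426
S(13/4) = -21713/9088

Δ: Δ0=-1, Δ1=-4/3, Δ2=1/2
row 1: diag=8, rhs=-2; c'=3/8, d'=-1/4
row 2: denom=10−3·3/8=71/8; d'=(11−3·-1/4)/(71/8)=94/71
back: M2=94/71
back: M1=-1/4−3/8·94/71=-53/71
M: M0=0, M1=-53/71, M2=94/71, M3=0
seg 0: a=2, c=M0/2=0, d=(M1−M0)/(6·1)=-53/426, b=Δ0−h0·(2M0+M1)/6=-373/426
seg 1: a=1, c=M1/2=-53/142, d=(M2−M1)/(6·3)=49/426, b=Δ1−h1·(2M1+M2)/6=-266/213
seg 2: a=-3, c=M2/2=47/71, d=(M3−M2)/(6·2)=-47/426, b=Δ2−h2·(2M2+M3)/6=-163/426
t_q=13/4 → seg 1, τ=9/4; S=1+-266/213·τ+-53/142·τ²+49/426·τ³=-21713/9088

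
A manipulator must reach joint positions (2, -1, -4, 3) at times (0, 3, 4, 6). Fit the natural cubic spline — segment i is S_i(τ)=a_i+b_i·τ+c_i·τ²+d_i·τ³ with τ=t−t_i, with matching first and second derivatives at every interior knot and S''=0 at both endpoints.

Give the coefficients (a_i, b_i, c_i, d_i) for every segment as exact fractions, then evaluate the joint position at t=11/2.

Δ: Δ0=-1, Δ1=-3, Δ2=7/2
row 1: diag=8, rhs=-12; c'=1/8, d'=-3/2
row 2: denom=6−1·1/8=47/8; d'=(39−1·-3/2)/(47/8)=324/47
back: M2=324/47
back: M1=-3/2−1/8·324/47=-111/47
M: M0=0, M1=-111/47, M2=324/47, M3=0
seg 0: a=2, c=M0/2=0, d=(M1−M0)/(6·3)=-37/282, b=Δ0−h0·(2M0+M1)/6=17/94
seg 1: a=-1, c=M1/2=-111/94, d=(M2−M1)/(6·1)=145/94, b=Δ1−h1·(2M1+M2)/6=-158/47
seg 2: a=-4, c=M2/2=162/47, d=(M3−M2)/(6·2)=-27/47, b=Δ2−h2·(2M2+M3)/6=-103/94
t_q=11/2 → seg 2, τ=3/2; S=-4+-103/94·τ+162/47·τ²+-27/47·τ³=65/376

  seg 0: a=2 b=17/94 c=0 d=-37/282
  seg 1: a=-1 b=-158/47 c=-111/94 d=145/94
  seg 2: a=-4 b=-103/94 c=162/47 d=-27/47
S(11/2) = 65/376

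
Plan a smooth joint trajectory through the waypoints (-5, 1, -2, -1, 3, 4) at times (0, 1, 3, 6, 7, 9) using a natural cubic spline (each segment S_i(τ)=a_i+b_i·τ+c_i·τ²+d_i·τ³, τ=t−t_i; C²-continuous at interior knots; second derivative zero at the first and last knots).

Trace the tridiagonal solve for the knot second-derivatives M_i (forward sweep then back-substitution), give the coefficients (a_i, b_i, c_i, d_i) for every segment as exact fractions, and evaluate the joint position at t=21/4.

Δ: Δ0=6, Δ1=-3/2, Δ2=1/3, Δ3=4, Δ4=1/2
row 1: diag=6, rhs=-45; c'=1/3, d'=-15/2
row 2: denom=10−2·1/3=28/3; d'=(11−2·-15/2)/(28/3)=39/14
row 3: denom=8−3·9/28=197/28; d'=(22−3·39/14)/(197/28)=382/197
row 4: denom=6−1·28/197=1154/197; d'=(-21−1·382/197)/(1154/197)=-4519/1154
back: M4=-4519/1154
back: M3=382/197−28/197·-4519/1154=1440/577
back: M2=39/14−9/28·1440/577=2289/1154
back: M1=-15/2−1/3·2289/1154=-4709/577
M: M0=0, M1=-4709/577, M2=2289/1154, M3=1440/577, M4=-4519/1154, M5=0
seg 0: a=-5, c=M0/2=0, d=(M1−M0)/(6·1)=-4709/3462, b=Δ0−h0·(2M0+M1)/6=25481/3462
seg 1: a=1, c=M1/2=-4709/1154, d=(M2−M1)/(6·2)=11707/13848, b=Δ1−h1·(2M1+M2)/6=5677/1731
seg 2: a=-2, c=M2/2=2289/2308, d=(M3−M2)/(6·3)=197/6924, b=Δ2−h2·(2M2+M3)/6=-10033/3462
seg 3: a=-1, c=M3/2=720/577, d=(M4−M3)/(6·1)=-7399/6924, b=Δ3−h3·(2M3+M4)/6=26455/6924
seg 4: a=3, c=M4/2=-4519/2308, d=(M5−M4)/(6·2)=4519/13848, b=Δ4−h4·(2M4+M5)/6=10769/3462
t_q=21/4 → seg 2, τ=9/4; S=-2+-10033/3462·τ+2289/2308·τ²+197/6924·τ³=-469085/147712

  seg 0: a=-5 b=25481/3462 c=0 d=-4709/3462
  seg 1: a=1 b=5677/1731 c=-4709/1154 d=11707/13848
  seg 2: a=-2 b=-10033/3462 c=2289/2308 d=197/6924
  seg 3: a=-1 b=26455/6924 c=720/577 d=-7399/6924
  seg 4: a=3 b=10769/3462 c=-4519/2308 d=4519/13848
S(21/4) = -469085/147712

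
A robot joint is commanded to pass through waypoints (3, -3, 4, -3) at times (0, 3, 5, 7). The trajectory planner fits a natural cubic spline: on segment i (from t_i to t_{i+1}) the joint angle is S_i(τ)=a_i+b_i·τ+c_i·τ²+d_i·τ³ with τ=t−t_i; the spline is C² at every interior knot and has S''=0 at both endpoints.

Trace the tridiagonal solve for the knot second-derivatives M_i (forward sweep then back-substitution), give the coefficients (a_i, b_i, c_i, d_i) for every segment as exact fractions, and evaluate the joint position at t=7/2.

  seg 0: a=3 b=-163/38 c=0 d=29/114
  seg 1: a=-3 b=49/19 c=87/38 d=-139/152
  seg 2: a=4 b=29/38 c=-243/76 d=81/152
S(7/2) = -1523/1216

Δ: Δ0=-2, Δ1=7/2, Δ2=-7/2
row 1: diag=10, rhs=33; c'=1/5, d'=33/10
row 2: denom=8−2·1/5=38/5; d'=(-42−2·33/10)/(38/5)=-243/38
back: M2=-243/38
back: M1=33/10−1/5·-243/38=87/19
M: M0=0, M1=87/19, M2=-243/38, M3=0
seg 0: a=3, c=M0/2=0, d=(M1−M0)/(6·3)=29/114, b=Δ0−h0·(2M0+M1)/6=-163/38
seg 1: a=-3, c=M1/2=87/38, d=(M2−M1)/(6·2)=-139/152, b=Δ1−h1·(2M1+M2)/6=49/19
seg 2: a=4, c=M2/2=-243/76, d=(M3−M2)/(6·2)=81/152, b=Δ2−h2·(2M2+M3)/6=29/38
t_q=7/2 → seg 1, τ=1/2; S=-3+49/19·τ+87/38·τ²+-139/152·τ³=-1523/1216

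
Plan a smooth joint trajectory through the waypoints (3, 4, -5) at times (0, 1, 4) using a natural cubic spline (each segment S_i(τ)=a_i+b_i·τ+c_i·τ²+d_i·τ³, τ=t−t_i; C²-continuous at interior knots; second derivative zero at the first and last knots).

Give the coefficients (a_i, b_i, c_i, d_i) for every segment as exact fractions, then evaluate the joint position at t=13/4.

  seg 0: a=3 b=3/2 c=0 d=-1/2
  seg 1: a=4 b=0 c=-3/2 d=1/6
S(13/4) = -217/128

Δ: Δ0=1, Δ1=-3
row 1: diag=8, rhs=-24; c'=3/8, d'=-3
back: M1=-3
M: M0=0, M1=-3, M2=0
seg 0: a=3, c=M0/2=0, d=(M1−M0)/(6·1)=-1/2, b=Δ0−h0·(2M0+M1)/6=3/2
seg 1: a=4, c=M1/2=-3/2, d=(M2−M1)/(6·3)=1/6, b=Δ1−h1·(2M1+M2)/6=0
t_q=13/4 → seg 1, τ=9/4; S=4+0·τ+-3/2·τ²+1/6·τ³=-217/128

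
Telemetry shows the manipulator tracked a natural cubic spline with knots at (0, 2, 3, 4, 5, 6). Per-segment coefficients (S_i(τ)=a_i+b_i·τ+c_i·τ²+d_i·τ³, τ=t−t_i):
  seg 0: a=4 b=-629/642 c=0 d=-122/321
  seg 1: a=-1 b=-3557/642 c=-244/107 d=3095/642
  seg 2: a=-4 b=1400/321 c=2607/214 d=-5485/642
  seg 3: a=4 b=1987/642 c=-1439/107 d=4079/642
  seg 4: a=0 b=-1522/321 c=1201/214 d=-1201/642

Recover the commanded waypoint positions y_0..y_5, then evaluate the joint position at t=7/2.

y_0=4 y_1=-1 y_2=-4 y_3=4 y_4=0 y_5=-1
S(7/2) = 271/1712

y_0 = S_0(0) = a_0 = 4
y_1 = S_1(0) = a_1 = -1
y_2 = S_2(0) = a_2 = -4
y_3 = S_3(0) = a_3 = 4
y_4 = S_4(0) = a_4 = 0
y_5 = S_4(1) = -1
t_q=7/2 is in segment 2 (τ=1/2); S_2(τ)=271/1712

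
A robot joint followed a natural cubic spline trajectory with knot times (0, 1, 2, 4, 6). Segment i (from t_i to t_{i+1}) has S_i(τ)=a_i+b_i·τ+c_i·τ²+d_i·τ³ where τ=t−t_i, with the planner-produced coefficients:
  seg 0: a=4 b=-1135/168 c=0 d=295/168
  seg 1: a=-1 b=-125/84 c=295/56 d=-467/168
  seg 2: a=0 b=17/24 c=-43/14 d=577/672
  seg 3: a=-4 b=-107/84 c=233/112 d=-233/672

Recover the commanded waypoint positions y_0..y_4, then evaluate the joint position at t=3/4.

y_0=4 y_1=-1 y_2=0 y_3=-4 y_4=-1
S(3/4) = -167/512

y_0 = S_0(0) = a_0 = 4
y_1 = S_1(0) = a_1 = -1
y_2 = S_2(0) = a_2 = 0
y_3 = S_3(0) = a_3 = -4
y_4 = S_3(2) = -1
t_q=3/4 is in segment 0 (τ=3/4); S_0(τ)=-167/512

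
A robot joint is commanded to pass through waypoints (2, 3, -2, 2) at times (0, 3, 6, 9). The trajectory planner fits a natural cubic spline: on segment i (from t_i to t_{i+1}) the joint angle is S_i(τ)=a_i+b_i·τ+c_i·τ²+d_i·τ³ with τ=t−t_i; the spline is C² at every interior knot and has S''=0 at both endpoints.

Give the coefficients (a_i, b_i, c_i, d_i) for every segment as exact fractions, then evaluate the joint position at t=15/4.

  seg 0: a=2 b=16/15 c=0 d=-11/135
  seg 1: a=3 b=-17/15 c=-11/15 d=5/27
  seg 2: a=-2 b=-8/15 c=14/15 d=-14/135
S(15/4) = 581/320

Δ: Δ0=1/3, Δ1=-5/3, Δ2=4/3
row 1: diag=12, rhs=-12; c'=1/4, d'=-1
row 2: denom=12−3·1/4=45/4; d'=(18−3·-1)/(45/4)=28/15
back: M2=28/15
back: M1=-1−1/4·28/15=-22/15
M: M0=0, M1=-22/15, M2=28/15, M3=0
seg 0: a=2, c=M0/2=0, d=(M1−M0)/(6·3)=-11/135, b=Δ0−h0·(2M0+M1)/6=16/15
seg 1: a=3, c=M1/2=-11/15, d=(M2−M1)/(6·3)=5/27, b=Δ1−h1·(2M1+M2)/6=-17/15
seg 2: a=-2, c=M2/2=14/15, d=(M3−M2)/(6·3)=-14/135, b=Δ2−h2·(2M2+M3)/6=-8/15
t_q=15/4 → seg 1, τ=3/4; S=3+-17/15·τ+-11/15·τ²+5/27·τ³=581/320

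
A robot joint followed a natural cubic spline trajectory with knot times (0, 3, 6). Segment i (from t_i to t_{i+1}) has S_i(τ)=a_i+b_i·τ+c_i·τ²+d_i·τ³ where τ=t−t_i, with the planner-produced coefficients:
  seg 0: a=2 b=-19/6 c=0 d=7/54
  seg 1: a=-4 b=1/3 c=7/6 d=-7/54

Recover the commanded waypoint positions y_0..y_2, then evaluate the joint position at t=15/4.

y_0 = S_0(0) = a_0 = 2
y_1 = S_1(0) = a_1 = -4
y_2 = S_1(3) = 4
t_q=15/4 is in segment 1 (τ=3/4); S_1(τ)=-403/128

y_0=2 y_1=-4 y_2=4
S(15/4) = -403/128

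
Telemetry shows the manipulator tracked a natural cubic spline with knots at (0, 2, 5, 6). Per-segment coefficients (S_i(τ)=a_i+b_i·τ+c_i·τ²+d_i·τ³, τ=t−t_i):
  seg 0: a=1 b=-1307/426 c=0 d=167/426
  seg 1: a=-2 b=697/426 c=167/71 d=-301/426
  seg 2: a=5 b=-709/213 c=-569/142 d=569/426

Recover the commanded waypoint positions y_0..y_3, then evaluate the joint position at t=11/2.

y_0 = S_0(0) = a_0 = 1
y_1 = S_1(0) = a_1 = -2
y_2 = S_2(0) = a_2 = 5
y_3 = S_2(1) = -1
t_q=11/2 is in segment 2 (τ=1/2); S_2(τ)=2841/1136

y_0=1 y_1=-2 y_2=5 y_3=-1
S(11/2) = 2841/1136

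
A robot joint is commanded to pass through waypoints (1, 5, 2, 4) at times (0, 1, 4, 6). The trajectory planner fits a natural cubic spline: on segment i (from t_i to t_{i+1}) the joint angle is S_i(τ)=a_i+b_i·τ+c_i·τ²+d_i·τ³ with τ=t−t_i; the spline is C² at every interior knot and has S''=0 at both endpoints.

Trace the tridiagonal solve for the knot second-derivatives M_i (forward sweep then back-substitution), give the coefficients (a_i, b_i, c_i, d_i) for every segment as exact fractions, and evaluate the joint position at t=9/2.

  seg 0: a=1 b=340/71 c=0 d=-56/71
  seg 1: a=5 b=172/71 c=-168/71 d=29/71
  seg 2: a=2 b=-53/71 c=93/71 d=-31/142
S(9/2) = 2189/1136

Δ: Δ0=4, Δ1=-1, Δ2=1
row 1: diag=8, rhs=-30; c'=3/8, d'=-15/4
row 2: denom=10−3·3/8=71/8; d'=(12−3·-15/4)/(71/8)=186/71
back: M2=186/71
back: M1=-15/4−3/8·186/71=-336/71
M: M0=0, M1=-336/71, M2=186/71, M3=0
seg 0: a=1, c=M0/2=0, d=(M1−M0)/(6·1)=-56/71, b=Δ0−h0·(2M0+M1)/6=340/71
seg 1: a=5, c=M1/2=-168/71, d=(M2−M1)/(6·3)=29/71, b=Δ1−h1·(2M1+M2)/6=172/71
seg 2: a=2, c=M2/2=93/71, d=(M3−M2)/(6·2)=-31/142, b=Δ2−h2·(2M2+M3)/6=-53/71
t_q=9/2 → seg 2, τ=1/2; S=2+-53/71·τ+93/71·τ²+-31/142·τ³=2189/1136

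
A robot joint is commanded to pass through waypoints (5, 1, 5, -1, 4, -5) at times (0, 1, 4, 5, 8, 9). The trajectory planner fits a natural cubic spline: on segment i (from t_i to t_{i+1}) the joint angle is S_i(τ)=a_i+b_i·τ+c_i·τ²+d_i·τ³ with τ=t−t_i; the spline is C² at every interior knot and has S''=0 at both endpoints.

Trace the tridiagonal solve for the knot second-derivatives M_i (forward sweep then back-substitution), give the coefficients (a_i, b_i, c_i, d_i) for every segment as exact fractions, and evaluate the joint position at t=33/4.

Δ: Δ0=-4, Δ1=4/3, Δ2=-6, Δ3=5/3, Δ4=-9
row 1: diag=8, rhs=32; c'=3/8, d'=4
row 2: denom=8−3·3/8=55/8; d'=(-44−3·4)/(55/8)=-448/55
row 3: denom=8−1·8/55=432/55; d'=(46−1·-448/55)/(432/55)=1489/216
row 4: denom=8−3·55/144=329/48; d'=(-64−3·1489/216)/(329/48)=-1742/141
back: M4=-1742/141
back: M3=1489/216−55/144·-1742/141=4912/423
back: M2=-448/55−8/55·4912/423=-4160/423
back: M1=4−3/8·-4160/423=1084/141
M: M0=0, M1=1084/141, M2=-4160/423, M3=4912/423, M4=-1742/141, M5=0
seg 0: a=5, c=M0/2=0, d=(M1−M0)/(6·1)=542/423, b=Δ0−h0·(2M0+M1)/6=-2234/423
seg 1: a=1, c=M1/2=542/141, d=(M2−M1)/(6·3)=-3706/3807, b=Δ1−h1·(2M1+M2)/6=-608/423
seg 2: a=5, c=M2/2=-2080/423, d=(M3−M2)/(6·1)=168/47, b=Δ2−h2·(2M2+M3)/6=-1970/423
seg 3: a=-1, c=M3/2=2456/423, d=(M4−M3)/(6·3)=-5069/3807, b=Δ3−h3·(2M3+M4)/6=-1594/423
seg 4: a=4, c=M4/2=-871/141, d=(M5−M4)/(6·1)=871/423, b=Δ4−h4·(2M4+M5)/6=-2065/423
t_q=33/4 → seg 4, τ=1/4; S=4+-2065/423·τ+-871/141·τ²+871/423·τ³=21889/9024

  seg 0: a=5 b=-2234/423 c=0 d=542/423
  seg 1: a=1 b=-608/423 c=542/141 d=-3706/3807
  seg 2: a=5 b=-1970/423 c=-2080/423 d=168/47
  seg 3: a=-1 b=-1594/423 c=2456/423 d=-5069/3807
  seg 4: a=4 b=-2065/423 c=-871/141 d=871/423
S(33/4) = 21889/9024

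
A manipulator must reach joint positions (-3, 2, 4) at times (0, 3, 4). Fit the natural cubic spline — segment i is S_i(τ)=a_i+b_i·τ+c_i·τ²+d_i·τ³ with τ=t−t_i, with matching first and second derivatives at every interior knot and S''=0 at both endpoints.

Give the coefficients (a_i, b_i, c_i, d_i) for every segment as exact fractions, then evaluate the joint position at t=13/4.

  seg 0: a=-3 b=37/24 c=0 d=1/72
  seg 1: a=2 b=23/12 c=1/8 d=-1/24
S(13/4) = 1273/512

Δ: Δ0=5/3, Δ1=2
row 1: diag=8, rhs=2; c'=1/8, d'=1/4
back: M1=1/4
M: M0=0, M1=1/4, M2=0
seg 0: a=-3, c=M0/2=0, d=(M1−M0)/(6·3)=1/72, b=Δ0−h0·(2M0+M1)/6=37/24
seg 1: a=2, c=M1/2=1/8, d=(M2−M1)/(6·1)=-1/24, b=Δ1−h1·(2M1+M2)/6=23/12
t_q=13/4 → seg 1, τ=1/4; S=2+23/12·τ+1/8·τ²+-1/24·τ³=1273/512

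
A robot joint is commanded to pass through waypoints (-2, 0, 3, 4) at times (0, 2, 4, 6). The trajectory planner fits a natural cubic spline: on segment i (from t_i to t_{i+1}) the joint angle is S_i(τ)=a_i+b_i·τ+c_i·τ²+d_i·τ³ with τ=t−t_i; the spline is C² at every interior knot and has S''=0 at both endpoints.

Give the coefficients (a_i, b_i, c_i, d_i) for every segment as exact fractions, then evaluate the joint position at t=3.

Δ: Δ0=1, Δ1=3/2, Δ2=1/2
row 1: diag=8, rhs=3; c'=1/4, d'=3/8
row 2: denom=8−2·1/4=15/2; d'=(-6−2·3/8)/(15/2)=-9/10
back: M2=-9/10
back: M1=3/8−1/4·-9/10=3/5
M: M0=0, M1=3/5, M2=-9/10, M3=0
seg 0: a=-2, c=M0/2=0, d=(M1−M0)/(6·2)=1/20, b=Δ0−h0·(2M0+M1)/6=4/5
seg 1: a=0, c=M1/2=3/10, d=(M2−M1)/(6·2)=-1/8, b=Δ1−h1·(2M1+M2)/6=7/5
seg 2: a=3, c=M2/2=-9/20, d=(M3−M2)/(6·2)=3/40, b=Δ2−h2·(2M2+M3)/6=11/10
t_q=3 → seg 1, τ=1; S=0+7/5·τ+3/10·τ²+-1/8·τ³=63/40

  seg 0: a=-2 b=4/5 c=0 d=1/20
  seg 1: a=0 b=7/5 c=3/10 d=-1/8
  seg 2: a=3 b=11/10 c=-9/20 d=3/40
S(3) = 63/40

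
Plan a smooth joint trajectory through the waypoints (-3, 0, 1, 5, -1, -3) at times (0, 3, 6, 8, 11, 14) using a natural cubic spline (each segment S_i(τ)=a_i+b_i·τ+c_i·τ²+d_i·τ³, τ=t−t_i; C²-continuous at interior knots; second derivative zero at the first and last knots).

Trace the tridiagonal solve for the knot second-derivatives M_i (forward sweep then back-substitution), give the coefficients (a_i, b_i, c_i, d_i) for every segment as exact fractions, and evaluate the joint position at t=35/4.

Δ: Δ0=1, Δ1=1/3, Δ2=2, Δ3=-2, Δ4=-2/3
row 1: diag=12, rhs=-4; c'=1/4, d'=-1/3
row 2: denom=10−3·1/4=37/4; d'=(10−3·-1/3)/(37/4)=44/37
row 3: denom=10−2·8/37=354/37; d'=(-24−2·44/37)/(354/37)=-488/177
row 4: denom=12−3·37/118=1305/118; d'=(8−3·-488/177)/(1305/118)=128/87
back: M4=128/87
back: M3=-488/177−37/118·128/87=-280/87
back: M2=44/37−8/37·-280/87=164/87
back: M1=-1/3−1/4·164/87=-70/87
M: M0=0, M1=-70/87, M2=164/87, M3=-280/87, M4=128/87, M5=0
seg 0: a=-3, c=M0/2=0, d=(M1−M0)/(6·3)=-35/783, b=Δ0−h0·(2M0+M1)/6=122/87
seg 1: a=0, c=M1/2=-35/87, d=(M2−M1)/(6·3)=13/87, b=Δ1−h1·(2M1+M2)/6=17/87
seg 2: a=1, c=M2/2=82/87, d=(M3−M2)/(6·2)=-37/87, b=Δ2−h2·(2M2+M3)/6=158/87
seg 3: a=5, c=M3/2=-140/87, d=(M4−M3)/(6·3)=68/261, b=Δ3−h3·(2M3+M4)/6=14/29
seg 4: a=-1, c=M4/2=64/87, d=(M5−M4)/(6·3)=-64/783, b=Δ4−h4·(2M4+M5)/6=-62/29
t_q=35/4 → seg 3, τ=3/4; S=5+14/29·τ+-140/87·τ²+68/261·τ³=2119/464

  seg 0: a=-3 b=122/87 c=0 d=-35/783
  seg 1: a=0 b=17/87 c=-35/87 d=13/87
  seg 2: a=1 b=158/87 c=82/87 d=-37/87
  seg 3: a=5 b=14/29 c=-140/87 d=68/261
  seg 4: a=-1 b=-62/29 c=64/87 d=-64/783
S(35/4) = 2119/464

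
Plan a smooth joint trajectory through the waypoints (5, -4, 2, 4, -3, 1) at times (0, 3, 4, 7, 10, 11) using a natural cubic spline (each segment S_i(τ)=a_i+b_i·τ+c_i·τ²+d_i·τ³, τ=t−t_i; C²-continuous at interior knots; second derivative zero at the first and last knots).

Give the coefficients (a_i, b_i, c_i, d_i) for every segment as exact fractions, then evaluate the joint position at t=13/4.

Δ: Δ0=-3, Δ1=6, Δ2=2/3, Δ3=-7/3, Δ4=4
row 1: diag=8, rhs=54; c'=1/8, d'=27/4
row 2: denom=8−1·1/8=63/8; d'=(-32−1·27/4)/(63/8)=-310/63
row 3: denom=12−3·8/21=76/7; d'=(-18−3·-310/63)/(76/7)=-17/57
row 4: denom=8−3·21/76=545/76; d'=(38−3·-17/57)/(545/76)=2956/545
back: M4=2956/545
back: M3=-17/57−21/76·2956/545=-2938/1635
back: M2=-310/63−8/21·-2938/1635=-6926/1635
back: M1=27/4−1/8·-6926/1635=11902/1635
M: M0=0, M1=11902/1635, M2=-6926/1635, M3=-2938/1635, M4=2956/545, M5=0
seg 0: a=5, c=M0/2=0, d=(M1−M0)/(6·3)=5951/14715, b=Δ0−h0·(2M0+M1)/6=-10856/1635
seg 1: a=-4, c=M1/2=5951/1635, d=(M2−M1)/(6·1)=-1046/545, b=Δ1−h1·(2M1+M2)/6=6997/1635
seg 2: a=2, c=M2/2=-3463/1635, d=(M3−M2)/(6·3)=1994/14715, b=Δ2−h2·(2M2+M3)/6=1897/327
seg 3: a=4, c=M3/2=-1469/1635, d=(M4−M3)/(6·3)=5903/14715, b=Δ3−h3·(2M3+M4)/6=-5311/1635
seg 4: a=-3, c=M4/2=1478/545, d=(M5−M4)/(6·1)=-1478/1635, b=Δ4−h4·(2M4+M5)/6=3584/1635
t_q=13/4 → seg 1, τ=1/4; S=-4+6997/1635·τ+5951/1635·τ²+-1046/545·τ³=-47657/17440

  seg 0: a=5 b=-10856/1635 c=0 d=5951/14715
  seg 1: a=-4 b=6997/1635 c=5951/1635 d=-1046/545
  seg 2: a=2 b=1897/327 c=-3463/1635 d=1994/14715
  seg 3: a=4 b=-5311/1635 c=-1469/1635 d=5903/14715
  seg 4: a=-3 b=3584/1635 c=1478/545 d=-1478/1635
S(13/4) = -47657/17440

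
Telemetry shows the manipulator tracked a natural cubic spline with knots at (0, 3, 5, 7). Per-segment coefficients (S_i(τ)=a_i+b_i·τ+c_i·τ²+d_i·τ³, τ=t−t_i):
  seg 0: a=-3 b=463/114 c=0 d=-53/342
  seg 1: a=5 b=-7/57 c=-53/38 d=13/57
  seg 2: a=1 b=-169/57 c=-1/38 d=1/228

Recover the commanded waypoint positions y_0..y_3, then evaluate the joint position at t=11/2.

y_0=-3 y_1=5 y_2=1 y_3=-5
S(11/2) = -297/608

y_0 = S_0(0) = a_0 = -3
y_1 = S_1(0) = a_1 = 5
y_2 = S_2(0) = a_2 = 1
y_3 = S_2(2) = -5
t_q=11/2 is in segment 2 (τ=1/2); S_2(τ)=-297/608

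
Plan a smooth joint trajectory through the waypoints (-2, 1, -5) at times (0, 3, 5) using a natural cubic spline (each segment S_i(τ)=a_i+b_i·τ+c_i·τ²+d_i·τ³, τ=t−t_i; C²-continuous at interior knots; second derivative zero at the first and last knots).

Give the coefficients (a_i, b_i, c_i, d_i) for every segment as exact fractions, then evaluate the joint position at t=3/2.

Δ: Δ0=1, Δ1=-3
row 1: diag=10, rhs=-24; c'=1/5, d'=-12/5
back: M1=-12/5
M: M0=0, M1=-12/5, M2=0
seg 0: a=-2, c=M0/2=0, d=(M1−M0)/(6·3)=-2/15, b=Δ0−h0·(2M0+M1)/6=11/5
seg 1: a=1, c=M1/2=-6/5, d=(M2−M1)/(6·2)=1/5, b=Δ1−h1·(2M1+M2)/6=-7/5
t_q=3/2 → seg 0, τ=3/2; S=-2+11/5·τ+0·τ²+-2/15·τ³=17/20

  seg 0: a=-2 b=11/5 c=0 d=-2/15
  seg 1: a=1 b=-7/5 c=-6/5 d=1/5
S(3/2) = 17/20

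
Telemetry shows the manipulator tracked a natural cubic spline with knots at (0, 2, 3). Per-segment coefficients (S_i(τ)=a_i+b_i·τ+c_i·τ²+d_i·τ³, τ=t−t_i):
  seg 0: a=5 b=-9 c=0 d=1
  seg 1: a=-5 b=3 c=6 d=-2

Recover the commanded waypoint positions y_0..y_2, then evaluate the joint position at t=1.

y_0=5 y_1=-5 y_2=2
S(1) = -3

y_0 = S_0(0) = a_0 = 5
y_1 = S_1(0) = a_1 = -5
y_2 = S_1(1) = 2
t_q=1 is in segment 0 (τ=1); S_0(τ)=-3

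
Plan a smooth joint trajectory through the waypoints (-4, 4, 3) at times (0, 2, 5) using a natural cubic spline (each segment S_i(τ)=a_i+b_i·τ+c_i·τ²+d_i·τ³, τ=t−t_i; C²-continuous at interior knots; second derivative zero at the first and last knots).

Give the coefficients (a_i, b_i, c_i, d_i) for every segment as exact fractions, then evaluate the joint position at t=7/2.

Δ: Δ0=4, Δ1=-1/3
row 1: diag=10, rhs=-26; c'=3/10, d'=-13/5
back: M1=-13/5
M: M0=0, M1=-13/5, M2=0
seg 0: a=-4, c=M0/2=0, d=(M1−M0)/(6·2)=-13/60, b=Δ0−h0·(2M0+M1)/6=73/15
seg 1: a=4, c=M1/2=-13/10, d=(M2−M1)/(6·3)=13/90, b=Δ1−h1·(2M1+M2)/6=34/15
t_q=7/2 → seg 1, τ=3/2; S=4+34/15·τ+-13/10·τ²+13/90·τ³=397/80

  seg 0: a=-4 b=73/15 c=0 d=-13/60
  seg 1: a=4 b=34/15 c=-13/10 d=13/90
S(7/2) = 397/80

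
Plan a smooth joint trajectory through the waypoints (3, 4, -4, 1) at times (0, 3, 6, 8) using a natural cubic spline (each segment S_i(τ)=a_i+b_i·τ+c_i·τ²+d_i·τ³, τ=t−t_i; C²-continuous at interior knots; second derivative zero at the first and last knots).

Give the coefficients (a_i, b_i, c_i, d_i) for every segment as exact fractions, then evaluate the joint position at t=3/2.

  seg 0: a=3 b=347/222 c=0 d=-91/666
  seg 1: a=4 b=-236/111 c=-91/74 d=233/666
  seg 2: a=-4 b=-13/222 c=71/37 d=-71/222
S(3/2) = 2891/592

Δ: Δ0=1/3, Δ1=-8/3, Δ2=5/2
row 1: diag=12, rhs=-18; c'=1/4, d'=-3/2
row 2: denom=10−3·1/4=37/4; d'=(31−3·-3/2)/(37/4)=142/37
back: M2=142/37
back: M1=-3/2−1/4·142/37=-91/37
M: M0=0, M1=-91/37, M2=142/37, M3=0
seg 0: a=3, c=M0/2=0, d=(M1−M0)/(6·3)=-91/666, b=Δ0−h0·(2M0+M1)/6=347/222
seg 1: a=4, c=M1/2=-91/74, d=(M2−M1)/(6·3)=233/666, b=Δ1−h1·(2M1+M2)/6=-236/111
seg 2: a=-4, c=M2/2=71/37, d=(M3−M2)/(6·2)=-71/222, b=Δ2−h2·(2M2+M3)/6=-13/222
t_q=3/2 → seg 0, τ=3/2; S=3+347/222·τ+0·τ²+-91/666·τ³=2891/592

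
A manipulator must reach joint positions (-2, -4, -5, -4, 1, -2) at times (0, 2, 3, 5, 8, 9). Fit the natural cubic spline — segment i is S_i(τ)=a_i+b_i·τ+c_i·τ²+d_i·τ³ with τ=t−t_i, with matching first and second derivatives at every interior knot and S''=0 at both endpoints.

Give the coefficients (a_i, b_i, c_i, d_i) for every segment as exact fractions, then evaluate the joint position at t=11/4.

Δ: Δ0=-1, Δ1=-1, Δ2=1/2, Δ3=5/3, Δ4=-3
row 1: diag=6, rhs=0; c'=1/6, d'=0
row 2: denom=6−1·1/6=35/6; d'=(9−1·0)/(35/6)=54/35
row 3: denom=10−2·12/35=326/35; d'=(7−2·54/35)/(326/35)=137/326
row 4: denom=8−3·105/326=2293/326; d'=(-28−3·137/326)/(2293/326)=-9539/2293
back: M4=-9539/2293
back: M3=137/326−105/326·-9539/2293=4036/2293
back: M2=54/35−12/35·4036/2293=2154/2293
back: M1=0−1/6·2154/2293=-359/2293
M: M0=0, M1=-359/2293, M2=2154/2293, M3=4036/2293, M4=-9539/2293, M5=0
seg 0: a=-2, c=M0/2=0, d=(M1−M0)/(6·2)=-359/27516, b=Δ0−h0·(2M0+M1)/6=-6520/6879
seg 1: a=-4, c=M1/2=-359/4586, d=(M2−M1)/(6·1)=2513/13758, b=Δ1−h1·(2M1+M2)/6=-7597/6879
seg 2: a=-5, c=M2/2=1077/2293, d=(M3−M2)/(6·2)=941/13758, b=Δ2−h2·(2M2+M3)/6=-9809/13758
seg 3: a=-4, c=M3/2=2018/2293, d=(M4−M3)/(6·3)=-4525/13758, b=Δ3−h3·(2M3+M4)/6=27331/13758
seg 4: a=1, c=M4/2=-9539/4586, d=(M5−M4)/(6·1)=9539/13758, b=Δ4−h4·(2M4+M5)/6=-11098/6879
t_q=11/4 → seg 1, τ=3/4; S=-4+-7597/6879·τ+-359/4586·τ²+2513/13758·τ³=-1407427/293504

  seg 0: a=-2 b=-6520/6879 c=0 d=-359/27516
  seg 1: a=-4 b=-7597/6879 c=-359/4586 d=2513/13758
  seg 2: a=-5 b=-9809/13758 c=1077/2293 d=941/13758
  seg 3: a=-4 b=27331/13758 c=2018/2293 d=-4525/13758
  seg 4: a=1 b=-11098/6879 c=-9539/4586 d=9539/13758
S(11/4) = -1407427/293504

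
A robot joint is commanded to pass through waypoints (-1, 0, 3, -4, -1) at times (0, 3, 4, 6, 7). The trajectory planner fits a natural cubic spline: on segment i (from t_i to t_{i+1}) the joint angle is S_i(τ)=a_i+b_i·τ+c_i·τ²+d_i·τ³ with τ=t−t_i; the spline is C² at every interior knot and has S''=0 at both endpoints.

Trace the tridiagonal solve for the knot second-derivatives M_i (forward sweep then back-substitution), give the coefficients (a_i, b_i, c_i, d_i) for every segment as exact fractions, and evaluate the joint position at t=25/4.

  seg 0: a=-1 b=-493/375 c=0 d=206/1125
  seg 1: a=0 b=1361/375 c=206/125 d=-854/375
  seg 2: a=3 b=7/75 c=-648/125 d=5081/3000
  seg 3: a=-4 b=-239/750 c=2489/500 d=-2489/1500
S(25/4) = -121423/32000

Δ: Δ0=1/3, Δ1=3, Δ2=-7/2, Δ3=3
row 1: diag=8, rhs=16; c'=1/8, d'=2
row 2: denom=6−1·1/8=47/8; d'=(-39−1·2)/(47/8)=-328/47
row 3: denom=6−2·16/47=250/47; d'=(39−2·-328/47)/(250/47)=2489/250
back: M3=2489/250
back: M2=-328/47−16/47·2489/250=-1296/125
back: M1=2−1/8·-1296/125=412/125
M: M0=0, M1=412/125, M2=-1296/125, M3=2489/250, M4=0
seg 0: a=-1, c=M0/2=0, d=(M1−M0)/(6·3)=206/1125, b=Δ0−h0·(2M0+M1)/6=-493/375
seg 1: a=0, c=M1/2=206/125, d=(M2−M1)/(6·1)=-854/375, b=Δ1−h1·(2M1+M2)/6=1361/375
seg 2: a=3, c=M2/2=-648/125, d=(M3−M2)/(6·2)=5081/3000, b=Δ2−h2·(2M2+M3)/6=7/75
seg 3: a=-4, c=M3/2=2489/500, d=(M4−M3)/(6·1)=-2489/1500, b=Δ3−h3·(2M3+M4)/6=-239/750
t_q=25/4 → seg 3, τ=1/4; S=-4+-239/750·τ+2489/500·τ²+-2489/1500·τ³=-121423/32000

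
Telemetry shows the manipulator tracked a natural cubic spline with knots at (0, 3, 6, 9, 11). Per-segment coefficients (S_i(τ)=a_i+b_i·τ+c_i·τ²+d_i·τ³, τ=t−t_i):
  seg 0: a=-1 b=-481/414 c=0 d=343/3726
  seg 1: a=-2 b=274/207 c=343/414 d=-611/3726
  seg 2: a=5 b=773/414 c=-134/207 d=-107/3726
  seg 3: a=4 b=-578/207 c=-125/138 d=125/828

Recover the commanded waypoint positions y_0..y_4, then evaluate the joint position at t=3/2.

y_0 = S_0(0) = a_0 = -1
y_1 = S_1(0) = a_1 = -2
y_2 = S_2(0) = a_2 = 5
y_3 = S_3(0) = a_3 = 4
y_4 = S_3(2) = -4
t_q=3/2 is in segment 0 (τ=3/2); S_0(τ)=-895/368

y_0=-1 y_1=-2 y_2=5 y_3=4 y_4=-4
S(3/2) = -895/368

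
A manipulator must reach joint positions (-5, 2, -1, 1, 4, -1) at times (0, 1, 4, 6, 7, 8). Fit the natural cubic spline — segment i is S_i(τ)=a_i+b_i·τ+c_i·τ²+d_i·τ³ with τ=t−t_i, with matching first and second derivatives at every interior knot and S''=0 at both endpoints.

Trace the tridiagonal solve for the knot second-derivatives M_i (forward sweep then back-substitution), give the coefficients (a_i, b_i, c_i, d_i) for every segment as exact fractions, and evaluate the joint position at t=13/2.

  seg 0: a=-5 b=12289/1505 c=0 d=-1754/1505
  seg 1: a=2 b=7027/1505 c=-5262/1505 d=806/1505
  seg 2: a=-1 b=-2783/1505 c=1992/1505 d=76/1505
  seg 3: a=1 b=871/215 c=2448/1505 d=-806/301
  seg 4: a=4 b=-1097/1505 c=-9642/1505 d=3214/1505
S(13/2) = 18647/6020

Δ: Δ0=7, Δ1=-1, Δ2=1, Δ3=3, Δ4=-5
row 1: diag=8, rhs=-48; c'=3/8, d'=-6
row 2: denom=10−3·3/8=71/8; d'=(12−3·-6)/(71/8)=240/71
row 3: denom=6−2·16/71=394/71; d'=(12−2·240/71)/(394/71)=186/197
row 4: denom=4−1·71/394=1505/394; d'=(-48−1·186/197)/(1505/394)=-19284/1505
back: M4=-19284/1505
back: M3=186/197−71/394·-19284/1505=4896/1505
back: M2=240/71−16/71·4896/1505=3984/1505
back: M1=-6−3/8·3984/1505=-10524/1505
M: M0=0, M1=-10524/1505, M2=3984/1505, M3=4896/1505, M4=-19284/1505, M5=0
seg 0: a=-5, c=M0/2=0, d=(M1−M0)/(6·1)=-1754/1505, b=Δ0−h0·(2M0+M1)/6=12289/1505
seg 1: a=2, c=M1/2=-5262/1505, d=(M2−M1)/(6·3)=806/1505, b=Δ1−h1·(2M1+M2)/6=7027/1505
seg 2: a=-1, c=M2/2=1992/1505, d=(M3−M2)/(6·2)=76/1505, b=Δ2−h2·(2M2+M3)/6=-2783/1505
seg 3: a=1, c=M3/2=2448/1505, d=(M4−M3)/(6·1)=-806/301, b=Δ3−h3·(2M3+M4)/6=871/215
seg 4: a=4, c=M4/2=-9642/1505, d=(M5−M4)/(6·1)=3214/1505, b=Δ4−h4·(2M4+M5)/6=-1097/1505
t_q=13/2 → seg 3, τ=1/2; S=1+871/215·τ+2448/1505·τ²+-806/301·τ³=18647/6020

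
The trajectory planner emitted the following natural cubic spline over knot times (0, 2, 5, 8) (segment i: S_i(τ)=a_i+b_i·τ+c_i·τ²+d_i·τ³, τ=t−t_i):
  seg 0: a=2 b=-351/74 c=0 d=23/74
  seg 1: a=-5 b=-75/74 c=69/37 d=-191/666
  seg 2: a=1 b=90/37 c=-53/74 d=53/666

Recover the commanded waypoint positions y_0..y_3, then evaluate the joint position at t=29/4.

y_0=2 y_1=-5 y_2=1 y_3=4
S(29/4) = 17777/4736

y_0 = S_0(0) = a_0 = 2
y_1 = S_1(0) = a_1 = -5
y_2 = S_2(0) = a_2 = 1
y_3 = S_2(3) = 4
t_q=29/4 is in segment 2 (τ=9/4); S_2(τ)=17777/4736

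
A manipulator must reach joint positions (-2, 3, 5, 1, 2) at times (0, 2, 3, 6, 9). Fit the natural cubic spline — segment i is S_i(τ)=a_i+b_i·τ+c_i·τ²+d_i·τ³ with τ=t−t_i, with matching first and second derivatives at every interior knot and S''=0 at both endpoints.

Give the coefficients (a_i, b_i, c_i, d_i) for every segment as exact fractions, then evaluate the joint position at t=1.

Δ: Δ0=5/2, Δ1=2, Δ2=-4/3, Δ3=1/3
row 1: diag=6, rhs=-3; c'=1/6, d'=-1/2
row 2: denom=8−1·1/6=47/6; d'=(-20−1·-1/2)/(47/6)=-117/47
row 3: denom=12−3·18/47=510/47; d'=(10−3·-117/47)/(510/47)=821/510
back: M3=821/510
back: M2=-117/47−18/47·821/510=-264/85
back: M1=-1/2−1/6·-264/85=3/170
M: M0=0, M1=3/170, M2=-264/85, M3=821/510, M4=0
seg 0: a=-2, c=M0/2=0, d=(M1−M0)/(6·2)=1/680, b=Δ0−h0·(2M0+M1)/6=212/85
seg 1: a=3, c=M1/2=3/340, d=(M2−M1)/(6·1)=-177/340, b=Δ1−h1·(2M1+M2)/6=427/170
seg 2: a=5, c=M2/2=-132/85, d=(M3−M2)/(6·3)=481/1836, b=Δ2−h2·(2M2+M3)/6=329/340
seg 3: a=1, c=M3/2=821/1020, d=(M4−M3)/(6·3)=-821/9180, b=Δ3−h3·(2M3+M4)/6=-217/170
t_q=1 → seg 0, τ=1; S=-2+212/85·τ+0·τ²+1/680·τ³=337/680

  seg 0: a=-2 b=212/85 c=0 d=1/680
  seg 1: a=3 b=427/170 c=3/340 d=-177/340
  seg 2: a=5 b=329/340 c=-132/85 d=481/1836
  seg 3: a=1 b=-217/170 c=821/1020 d=-821/9180
S(1) = 337/680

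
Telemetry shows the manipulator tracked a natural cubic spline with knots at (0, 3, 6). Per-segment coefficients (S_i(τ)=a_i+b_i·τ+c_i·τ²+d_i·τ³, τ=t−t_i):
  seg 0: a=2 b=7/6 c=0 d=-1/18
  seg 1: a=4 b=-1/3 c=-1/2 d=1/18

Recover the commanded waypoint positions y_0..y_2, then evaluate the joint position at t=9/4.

y_0=2 y_1=4 y_2=0
S(9/4) = 511/128

y_0 = S_0(0) = a_0 = 2
y_1 = S_1(0) = a_1 = 4
y_2 = S_1(3) = 0
t_q=9/4 is in segment 0 (τ=9/4); S_0(τ)=511/128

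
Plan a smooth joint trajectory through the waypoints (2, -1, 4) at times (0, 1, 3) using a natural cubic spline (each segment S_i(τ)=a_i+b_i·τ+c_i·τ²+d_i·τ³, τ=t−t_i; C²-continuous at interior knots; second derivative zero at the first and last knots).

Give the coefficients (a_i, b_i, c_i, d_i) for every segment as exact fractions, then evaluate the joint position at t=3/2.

Δ: Δ0=-3, Δ1=5/2
row 1: diag=6, rhs=33; c'=1/3, d'=11/2
back: M1=11/2
M: M0=0, M1=11/2, M2=0
seg 0: a=2, c=M0/2=0, d=(M1−M0)/(6·1)=11/12, b=Δ0−h0·(2M0+M1)/6=-47/12
seg 1: a=-1, c=M1/2=11/4, d=(M2−M1)/(6·2)=-11/24, b=Δ1−h1·(2M1+M2)/6=-7/6
t_q=3/2 → seg 1, τ=1/2; S=-1+-7/6·τ+11/4·τ²+-11/24·τ³=-61/64

  seg 0: a=2 b=-47/12 c=0 d=11/12
  seg 1: a=-1 b=-7/6 c=11/4 d=-11/24
S(3/2) = -61/64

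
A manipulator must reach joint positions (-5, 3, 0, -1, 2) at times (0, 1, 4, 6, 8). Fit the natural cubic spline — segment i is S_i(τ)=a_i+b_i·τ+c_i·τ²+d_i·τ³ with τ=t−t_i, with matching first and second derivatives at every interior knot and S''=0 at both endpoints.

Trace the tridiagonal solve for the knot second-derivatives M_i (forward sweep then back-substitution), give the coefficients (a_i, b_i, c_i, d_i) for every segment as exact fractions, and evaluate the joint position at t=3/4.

Δ: Δ0=8, Δ1=-1, Δ2=-1/2, Δ3=3/2
row 1: diag=8, rhs=-54; c'=3/8, d'=-27/4
row 2: denom=10−3·3/8=71/8; d'=(3−3·-27/4)/(71/8)=186/71
row 3: denom=8−2·16/71=536/71; d'=(12−2·186/71)/(536/71)=60/67
back: M3=60/67
back: M2=186/71−16/71·60/67=162/67
back: M1=-27/4−3/8·162/67=-513/67
M: M0=0, M1=-513/67, M2=162/67, M3=60/67, M4=0
seg 0: a=-5, c=M0/2=0, d=(M1−M0)/(6·1)=-171/134, b=Δ0−h0·(2M0+M1)/6=1243/134
seg 1: a=3, c=M1/2=-513/134, d=(M2−M1)/(6·3)=75/134, b=Δ1−h1·(2M1+M2)/6=365/67
seg 2: a=0, c=M2/2=81/67, d=(M3−M2)/(6·2)=-17/134, b=Δ2−h2·(2M2+M3)/6=-323/134
seg 3: a=-1, c=M3/2=30/67, d=(M4−M3)/(6·2)=-5/67, b=Δ3−h3·(2M3+M4)/6=121/134
t_q=3/4 → seg 0, τ=3/4; S=-5+1243/134·τ+0·τ²+-171/134·τ³=12167/8576

  seg 0: a=-5 b=1243/134 c=0 d=-171/134
  seg 1: a=3 b=365/67 c=-513/134 d=75/134
  seg 2: a=0 b=-323/134 c=81/67 d=-17/134
  seg 3: a=-1 b=121/134 c=30/67 d=-5/67
S(3/4) = 12167/8576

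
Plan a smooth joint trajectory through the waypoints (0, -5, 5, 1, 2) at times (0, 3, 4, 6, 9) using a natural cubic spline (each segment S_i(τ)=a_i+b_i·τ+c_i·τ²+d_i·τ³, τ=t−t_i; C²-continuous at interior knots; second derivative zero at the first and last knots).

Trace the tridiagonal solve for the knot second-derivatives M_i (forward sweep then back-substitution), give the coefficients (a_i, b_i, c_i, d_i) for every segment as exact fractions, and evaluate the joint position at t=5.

  seg 0: a=0 b=-1532/219 c=0 d=389/657
  seg 1: a=-5 b=1969/219 c=389/73 d=-946/219
  seg 2: a=5 b=1465/219 c=-557/73 d=1439/876
  seg 3: a=1 b=-902/219 c=325/146 d=-325/1314
S(5) = 1665/292

Δ: Δ0=-5/3, Δ1=10, Δ2=-2, Δ3=1/3
row 1: diag=8, rhs=70; c'=1/8, d'=35/4
row 2: denom=6−1·1/8=47/8; d'=(-72−1·35/4)/(47/8)=-646/47
row 3: denom=10−2·16/47=438/47; d'=(14−2·-646/47)/(438/47)=325/73
back: M3=325/73
back: M2=-646/47−16/47·325/73=-1114/73
back: M1=35/4−1/8·-1114/73=778/73
M: M0=0, M1=778/73, M2=-1114/73, M3=325/73, M4=0
seg 0: a=0, c=M0/2=0, d=(M1−M0)/(6·3)=389/657, b=Δ0−h0·(2M0+M1)/6=-1532/219
seg 1: a=-5, c=M1/2=389/73, d=(M2−M1)/(6·1)=-946/219, b=Δ1−h1·(2M1+M2)/6=1969/219
seg 2: a=5, c=M2/2=-557/73, d=(M3−M2)/(6·2)=1439/876, b=Δ2−h2·(2M2+M3)/6=1465/219
seg 3: a=1, c=M3/2=325/146, d=(M4−M3)/(6·3)=-325/1314, b=Δ3−h3·(2M3+M4)/6=-902/219
t_q=5 → seg 2, τ=1; S=5+1465/219·τ+-557/73·τ²+1439/876·τ³=1665/292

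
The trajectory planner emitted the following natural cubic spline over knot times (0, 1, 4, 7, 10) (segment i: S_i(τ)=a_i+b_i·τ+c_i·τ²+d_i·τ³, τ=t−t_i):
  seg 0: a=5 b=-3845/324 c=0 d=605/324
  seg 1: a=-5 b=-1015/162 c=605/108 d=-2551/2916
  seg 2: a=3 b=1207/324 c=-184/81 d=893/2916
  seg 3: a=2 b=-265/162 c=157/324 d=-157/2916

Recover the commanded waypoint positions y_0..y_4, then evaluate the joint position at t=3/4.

y_0 = S_0(0) = a_0 = 5
y_1 = S_1(0) = a_1 = -5
y_2 = S_2(0) = a_2 = 3
y_3 = S_3(0) = a_3 = 2
y_4 = S_3(3) = 0
t_q=3/4 is in segment 0 (τ=3/4); S_0(τ)=-21515/6912

y_0=5 y_1=-5 y_2=3 y_3=2 y_4=0
S(3/4) = -21515/6912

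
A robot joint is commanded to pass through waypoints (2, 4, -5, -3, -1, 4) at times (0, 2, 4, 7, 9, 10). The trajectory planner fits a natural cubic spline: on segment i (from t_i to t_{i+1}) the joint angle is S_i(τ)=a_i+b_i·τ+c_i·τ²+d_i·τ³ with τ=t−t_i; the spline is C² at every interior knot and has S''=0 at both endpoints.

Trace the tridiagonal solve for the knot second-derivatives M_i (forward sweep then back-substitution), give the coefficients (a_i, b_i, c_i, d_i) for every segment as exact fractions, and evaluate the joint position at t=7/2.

Δ: Δ0=1, Δ1=-9/2, Δ2=2/3, Δ3=1, Δ4=5
row 1: diag=8, rhs=-33; c'=1/4, d'=-33/8
row 2: denom=10−2·1/4=19/2; d'=(31−2·-33/8)/(19/2)=157/38
row 3: denom=10−3·6/19=172/19; d'=(2−3·157/38)/(172/19)=-395/344
row 4: denom=6−2·19/86=239/43; d'=(24−2·-395/344)/(239/43)=4523/956
back: M4=4523/956
back: M3=-395/344−19/86·4523/956=-2097/956
back: M2=157/38−6/19·-2097/956=1153/239
back: M1=-33/8−1/4·1153/239=-10193/1912
M: M0=0, M1=-10193/1912, M2=1153/239, M3=-2097/956, M4=4523/956, M5=0
seg 0: a=2, c=M0/2=0, d=(M1−M0)/(6·2)=-10193/22944, b=Δ0−h0·(2M0+M1)/6=15929/5736
seg 1: a=4, c=M1/2=-10193/3824, d=(M2−M1)/(6·2)=19417/22944, b=Δ1−h1·(2M1+M2)/6=-7325/2868
seg 2: a=-5, c=M2/2=1153/478, d=(M3−M2)/(6·3)=-6709/17208, b=Δ2−h2·(2M2+M3)/6=-17557/5736
seg 3: a=-3, c=M3/2=-2097/1912, d=(M4−M3)/(6·2)=1655/2868, b=Δ3−h3·(2M3+M4)/6=2539/2868
seg 4: a=-1, c=M4/2=4523/1912, d=(M5−M4)/(6·1)=-4523/5736, b=Δ4−h4·(2M4+M5)/6=9817/2868
t_q=7/2 → seg 1, τ=3/2; S=4+-7325/2868·τ+-10193/3824·τ²+19417/22944·τ³=-181859/61184

  seg 0: a=2 b=15929/5736 c=0 d=-10193/22944
  seg 1: a=4 b=-7325/2868 c=-10193/3824 d=19417/22944
  seg 2: a=-5 b=-17557/5736 c=1153/478 d=-6709/17208
  seg 3: a=-3 b=2539/2868 c=-2097/1912 d=1655/2868
  seg 4: a=-1 b=9817/2868 c=4523/1912 d=-4523/5736
S(7/2) = -181859/61184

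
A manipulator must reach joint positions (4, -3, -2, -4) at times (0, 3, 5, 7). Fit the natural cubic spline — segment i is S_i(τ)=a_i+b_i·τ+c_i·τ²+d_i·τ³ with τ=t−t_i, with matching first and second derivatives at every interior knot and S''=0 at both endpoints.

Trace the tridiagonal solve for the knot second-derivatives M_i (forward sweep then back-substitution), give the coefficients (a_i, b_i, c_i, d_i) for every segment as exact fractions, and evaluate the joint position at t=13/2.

  seg 0: a=4 b=-763/228 c=0 d=77/684
  seg 1: a=-3 b=-35/114 c=77/76 d=-139/456
  seg 2: a=-2 b=5/57 c=-31/38 d=31/228
S(13/2) = -1973/608

Δ: Δ0=-7/3, Δ1=1/2, Δ2=-1
row 1: diag=10, rhs=17; c'=1/5, d'=17/10
row 2: denom=8−2·1/5=38/5; d'=(-9−2·17/10)/(38/5)=-31/19
back: M2=-31/19
back: M1=17/10−1/5·-31/19=77/38
M: M0=0, M1=77/38, M2=-31/19, M3=0
seg 0: a=4, c=M0/2=0, d=(M1−M0)/(6·3)=77/684, b=Δ0−h0·(2M0+M1)/6=-763/228
seg 1: a=-3, c=M1/2=77/76, d=(M2−M1)/(6·2)=-139/456, b=Δ1−h1·(2M1+M2)/6=-35/114
seg 2: a=-2, c=M2/2=-31/38, d=(M3−M2)/(6·2)=31/228, b=Δ2−h2·(2M2+M3)/6=5/57
t_q=13/2 → seg 2, τ=3/2; S=-2+5/57·τ+-31/38·τ²+31/228·τ³=-1973/608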